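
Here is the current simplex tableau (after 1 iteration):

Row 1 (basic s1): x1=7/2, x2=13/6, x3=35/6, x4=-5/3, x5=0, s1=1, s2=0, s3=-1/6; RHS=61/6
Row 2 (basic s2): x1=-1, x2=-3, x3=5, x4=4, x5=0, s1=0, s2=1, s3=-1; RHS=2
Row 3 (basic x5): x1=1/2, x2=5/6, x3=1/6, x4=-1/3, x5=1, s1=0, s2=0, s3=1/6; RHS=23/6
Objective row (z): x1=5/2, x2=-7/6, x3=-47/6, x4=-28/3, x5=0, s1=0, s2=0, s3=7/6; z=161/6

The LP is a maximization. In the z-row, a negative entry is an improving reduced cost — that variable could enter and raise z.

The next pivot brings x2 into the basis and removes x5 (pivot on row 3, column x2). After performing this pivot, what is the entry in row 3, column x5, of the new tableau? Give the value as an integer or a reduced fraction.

Pivot element is row 3, column x2: 5/6.
Normalize row 3: new (row 3, x5) = 1/(5/6) = 6/5.
Row 3 is the pivot row, so the entry is 6/5.

6/5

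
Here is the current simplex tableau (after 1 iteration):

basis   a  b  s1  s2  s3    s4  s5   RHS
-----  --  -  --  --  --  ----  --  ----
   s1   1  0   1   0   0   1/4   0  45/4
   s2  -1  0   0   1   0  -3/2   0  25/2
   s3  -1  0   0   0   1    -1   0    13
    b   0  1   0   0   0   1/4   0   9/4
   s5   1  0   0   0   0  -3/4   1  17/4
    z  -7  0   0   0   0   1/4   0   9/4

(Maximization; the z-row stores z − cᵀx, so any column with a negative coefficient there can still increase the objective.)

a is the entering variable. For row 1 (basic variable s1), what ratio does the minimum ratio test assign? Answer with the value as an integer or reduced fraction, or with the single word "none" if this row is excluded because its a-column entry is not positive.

45/4

Ratio = RHS / (a entry) = (45/4) / 1 = 45/4.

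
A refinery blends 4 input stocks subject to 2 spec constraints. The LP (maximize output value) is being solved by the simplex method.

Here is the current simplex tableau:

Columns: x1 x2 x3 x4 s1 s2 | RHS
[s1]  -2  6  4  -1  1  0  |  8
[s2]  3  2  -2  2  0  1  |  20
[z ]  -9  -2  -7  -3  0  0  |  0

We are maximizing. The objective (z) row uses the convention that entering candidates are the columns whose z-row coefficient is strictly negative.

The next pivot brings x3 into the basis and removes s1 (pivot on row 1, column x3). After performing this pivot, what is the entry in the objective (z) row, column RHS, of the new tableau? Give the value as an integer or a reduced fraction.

14

Pivot element is row 1, column x3: 4.
Normalize row 1: new (row 1, RHS) = 8/4 = 2.
z-row ← z-row − (-7)·(new row 1): 0 − (-7)·2 = 14.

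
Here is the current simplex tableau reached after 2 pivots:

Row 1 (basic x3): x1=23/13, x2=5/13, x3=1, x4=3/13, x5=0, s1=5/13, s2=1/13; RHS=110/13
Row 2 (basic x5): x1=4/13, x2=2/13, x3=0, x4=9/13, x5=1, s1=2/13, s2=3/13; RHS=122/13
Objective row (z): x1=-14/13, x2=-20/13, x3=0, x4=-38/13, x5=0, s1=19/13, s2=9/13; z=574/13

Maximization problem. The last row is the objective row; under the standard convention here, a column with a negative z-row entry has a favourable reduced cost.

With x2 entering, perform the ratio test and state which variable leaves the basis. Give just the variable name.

Ratios: row 1 (x3): (110/13)/(5/13) = 22; row 2 (x5): (122/13)/(2/13) = 61.
Minimum ratio 22 is in the x3 row, so x3 leaves.

x3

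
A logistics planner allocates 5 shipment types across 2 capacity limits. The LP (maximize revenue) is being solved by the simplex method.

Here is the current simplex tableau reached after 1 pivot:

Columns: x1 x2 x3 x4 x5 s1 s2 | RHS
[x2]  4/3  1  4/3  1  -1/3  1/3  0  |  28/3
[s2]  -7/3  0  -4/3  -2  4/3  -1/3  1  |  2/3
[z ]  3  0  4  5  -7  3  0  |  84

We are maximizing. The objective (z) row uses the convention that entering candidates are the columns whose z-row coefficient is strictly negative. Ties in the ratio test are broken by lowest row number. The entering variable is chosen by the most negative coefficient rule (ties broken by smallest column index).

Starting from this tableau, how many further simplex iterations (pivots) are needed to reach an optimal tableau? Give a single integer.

pivot: x5 in, s2 out → z = 175/2
pivot: x1 in, x2 out → z = 614/3
No improving column remains; optimal.

2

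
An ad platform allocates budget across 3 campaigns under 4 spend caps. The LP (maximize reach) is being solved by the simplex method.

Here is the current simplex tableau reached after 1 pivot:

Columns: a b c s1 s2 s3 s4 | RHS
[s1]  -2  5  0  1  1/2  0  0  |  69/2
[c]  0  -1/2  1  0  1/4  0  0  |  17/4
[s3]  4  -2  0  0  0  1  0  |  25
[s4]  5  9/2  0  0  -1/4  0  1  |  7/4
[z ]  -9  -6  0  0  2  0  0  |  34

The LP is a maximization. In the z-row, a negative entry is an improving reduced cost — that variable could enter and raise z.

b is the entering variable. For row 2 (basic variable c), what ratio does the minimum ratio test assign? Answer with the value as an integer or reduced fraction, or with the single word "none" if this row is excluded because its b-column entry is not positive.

The b entry in row 2 is -1/2 ≤ 0, so this row gives no ratio.

none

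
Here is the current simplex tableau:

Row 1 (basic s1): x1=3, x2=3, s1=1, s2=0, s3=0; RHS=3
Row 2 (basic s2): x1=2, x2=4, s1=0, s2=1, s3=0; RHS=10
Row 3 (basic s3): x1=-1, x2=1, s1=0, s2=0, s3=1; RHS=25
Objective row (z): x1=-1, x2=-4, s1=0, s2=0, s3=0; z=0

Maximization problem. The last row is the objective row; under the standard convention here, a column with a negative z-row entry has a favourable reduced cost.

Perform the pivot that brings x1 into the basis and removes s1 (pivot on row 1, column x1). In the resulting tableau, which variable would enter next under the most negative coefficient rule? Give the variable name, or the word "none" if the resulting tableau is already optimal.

x2

Pivot element 3. New z-row = old z-row − (-1)·(row 1/3).
Updated z-row coefficients: x1: 0, x2: -3, s1: 1/3, s2: 0, s3: 0.
The most negative is -3 in column x2, so x2 would enter next.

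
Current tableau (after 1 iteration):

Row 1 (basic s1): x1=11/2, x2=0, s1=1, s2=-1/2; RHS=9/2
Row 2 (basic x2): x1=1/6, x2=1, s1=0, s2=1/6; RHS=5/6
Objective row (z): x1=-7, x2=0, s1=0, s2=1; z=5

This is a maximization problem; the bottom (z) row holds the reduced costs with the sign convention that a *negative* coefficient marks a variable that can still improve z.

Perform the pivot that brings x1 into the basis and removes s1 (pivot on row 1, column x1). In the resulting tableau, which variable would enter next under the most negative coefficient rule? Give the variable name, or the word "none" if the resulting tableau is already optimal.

Pivot element 11/2. New z-row = old z-row − (-7)·(row 1/(11/2)).
Updated z-row coefficients: x1: 0, x2: 0, s1: 14/11, s2: 4/11.
No coefficient is strictly negative; the tableau after this pivot is optimal.

none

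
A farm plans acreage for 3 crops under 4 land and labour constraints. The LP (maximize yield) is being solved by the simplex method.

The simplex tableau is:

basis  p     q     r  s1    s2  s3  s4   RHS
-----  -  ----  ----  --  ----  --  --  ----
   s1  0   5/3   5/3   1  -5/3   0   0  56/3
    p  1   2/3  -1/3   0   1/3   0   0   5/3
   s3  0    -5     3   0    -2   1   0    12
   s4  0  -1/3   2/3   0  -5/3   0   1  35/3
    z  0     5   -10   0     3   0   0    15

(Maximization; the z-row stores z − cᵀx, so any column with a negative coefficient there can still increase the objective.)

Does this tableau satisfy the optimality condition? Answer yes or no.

no

Column r has objective-row coefficient -10, which is negative; an improving pivot exists, so not yet optimal.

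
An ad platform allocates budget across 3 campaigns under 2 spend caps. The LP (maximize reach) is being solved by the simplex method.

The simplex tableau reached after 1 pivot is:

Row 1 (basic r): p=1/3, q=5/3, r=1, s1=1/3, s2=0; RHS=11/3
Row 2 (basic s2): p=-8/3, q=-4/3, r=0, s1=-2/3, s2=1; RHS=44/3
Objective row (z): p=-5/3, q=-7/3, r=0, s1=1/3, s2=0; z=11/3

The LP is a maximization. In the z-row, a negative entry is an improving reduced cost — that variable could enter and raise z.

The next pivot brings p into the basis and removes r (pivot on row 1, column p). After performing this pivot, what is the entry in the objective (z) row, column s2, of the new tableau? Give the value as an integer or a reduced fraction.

Pivot element is row 1, column p: 1/3.
Normalize row 1: new (row 1, s2) = 0/(1/3) = 0.
z-row ← z-row − (-5/3)·(new row 1): 0 − (-5/3)·0 = 0.

0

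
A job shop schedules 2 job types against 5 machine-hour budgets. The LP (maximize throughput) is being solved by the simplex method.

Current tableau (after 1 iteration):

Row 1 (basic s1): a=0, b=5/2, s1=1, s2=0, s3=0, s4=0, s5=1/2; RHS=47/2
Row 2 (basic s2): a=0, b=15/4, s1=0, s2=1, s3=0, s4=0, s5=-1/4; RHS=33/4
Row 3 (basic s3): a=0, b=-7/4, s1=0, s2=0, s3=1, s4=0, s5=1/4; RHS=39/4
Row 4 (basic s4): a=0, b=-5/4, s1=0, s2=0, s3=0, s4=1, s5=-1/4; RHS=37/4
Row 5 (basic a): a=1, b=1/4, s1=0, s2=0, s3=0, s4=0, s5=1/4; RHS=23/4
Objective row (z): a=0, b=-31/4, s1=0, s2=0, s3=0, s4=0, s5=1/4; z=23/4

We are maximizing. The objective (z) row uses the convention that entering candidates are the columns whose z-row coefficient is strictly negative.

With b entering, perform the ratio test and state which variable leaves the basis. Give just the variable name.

Ratios: row 1 (s1): (47/2)/(5/2) = 47/5; row 2 (s2): (33/4)/(15/4) = 11/5; row 3 (s3): entry -7/4 ≤ 0, skip; row 4 (s4): entry -5/4 ≤ 0, skip; row 5 (a): (23/4)/(1/4) = 23.
Minimum ratio 11/5 is in the s2 row, so s2 leaves.

s2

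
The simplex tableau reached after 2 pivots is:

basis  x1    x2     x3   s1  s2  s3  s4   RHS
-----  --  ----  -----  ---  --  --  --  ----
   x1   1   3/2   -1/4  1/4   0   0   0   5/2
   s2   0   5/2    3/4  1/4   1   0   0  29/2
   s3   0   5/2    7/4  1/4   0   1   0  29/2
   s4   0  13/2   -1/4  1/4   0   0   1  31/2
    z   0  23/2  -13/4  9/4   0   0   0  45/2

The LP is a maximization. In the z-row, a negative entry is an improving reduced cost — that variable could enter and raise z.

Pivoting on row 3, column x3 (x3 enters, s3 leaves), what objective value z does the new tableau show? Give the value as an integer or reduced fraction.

Minimum ratio for x3: (29/2)/(7/4) = 58/7.
z changes by −(z-row coeff of x3)·ratio = −(-13/4)·(58/7) = 377/14.
New z = 45/2 + (377/14) = 346/7.

346/7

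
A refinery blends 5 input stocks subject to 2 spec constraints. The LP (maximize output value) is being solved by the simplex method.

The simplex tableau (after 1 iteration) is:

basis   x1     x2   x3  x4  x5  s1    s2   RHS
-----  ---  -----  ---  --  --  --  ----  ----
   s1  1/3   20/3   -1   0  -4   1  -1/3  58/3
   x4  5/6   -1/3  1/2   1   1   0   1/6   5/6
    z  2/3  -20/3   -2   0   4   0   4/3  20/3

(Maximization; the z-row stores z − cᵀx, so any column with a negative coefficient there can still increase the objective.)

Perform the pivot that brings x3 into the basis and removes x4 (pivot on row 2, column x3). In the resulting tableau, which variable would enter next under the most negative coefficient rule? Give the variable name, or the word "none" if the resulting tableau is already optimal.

Pivot element 1/2. New z-row = old z-row − (-2)·(row 2/(1/2)).
Updated z-row coefficients: x1: 4, x2: -8, x3: 0, x4: 4, x5: 8, s1: 0, s2: 2.
The most negative is -8 in column x2, so x2 would enter next.

x2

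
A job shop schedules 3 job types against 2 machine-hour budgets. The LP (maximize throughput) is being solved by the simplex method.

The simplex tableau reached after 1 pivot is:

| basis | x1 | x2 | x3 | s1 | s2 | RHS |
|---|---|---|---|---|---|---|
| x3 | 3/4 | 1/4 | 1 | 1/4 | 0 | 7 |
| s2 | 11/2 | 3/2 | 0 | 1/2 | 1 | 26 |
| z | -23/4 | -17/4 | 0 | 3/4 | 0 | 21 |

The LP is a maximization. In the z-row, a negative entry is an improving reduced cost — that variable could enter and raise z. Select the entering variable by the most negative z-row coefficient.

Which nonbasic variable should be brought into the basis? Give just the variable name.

Objective-row coefficients: x1: -23/4, x2: -17/4, x3: 0, s1: 3/4, s2: 0.
The most negative is -23/4 in column x1, so x1 enters.

x1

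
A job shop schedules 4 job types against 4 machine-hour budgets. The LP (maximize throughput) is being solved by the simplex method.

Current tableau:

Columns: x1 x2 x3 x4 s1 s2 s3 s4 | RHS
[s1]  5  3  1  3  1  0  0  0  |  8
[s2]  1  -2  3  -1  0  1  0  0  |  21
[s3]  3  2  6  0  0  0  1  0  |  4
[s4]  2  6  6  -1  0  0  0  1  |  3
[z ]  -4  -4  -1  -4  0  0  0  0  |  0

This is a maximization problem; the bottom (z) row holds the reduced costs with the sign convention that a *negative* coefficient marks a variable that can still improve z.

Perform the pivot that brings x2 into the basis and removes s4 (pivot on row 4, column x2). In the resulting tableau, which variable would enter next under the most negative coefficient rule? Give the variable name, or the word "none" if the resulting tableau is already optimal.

Pivot element 6. New z-row = old z-row − (-4)·(row 4/6).
Updated z-row coefficients: x1: -8/3, x2: 0, x3: 3, x4: -14/3, s1: 0, s2: 0, s3: 0, s4: 2/3.
The most negative is -14/3 in column x4, so x4 would enter next.

x4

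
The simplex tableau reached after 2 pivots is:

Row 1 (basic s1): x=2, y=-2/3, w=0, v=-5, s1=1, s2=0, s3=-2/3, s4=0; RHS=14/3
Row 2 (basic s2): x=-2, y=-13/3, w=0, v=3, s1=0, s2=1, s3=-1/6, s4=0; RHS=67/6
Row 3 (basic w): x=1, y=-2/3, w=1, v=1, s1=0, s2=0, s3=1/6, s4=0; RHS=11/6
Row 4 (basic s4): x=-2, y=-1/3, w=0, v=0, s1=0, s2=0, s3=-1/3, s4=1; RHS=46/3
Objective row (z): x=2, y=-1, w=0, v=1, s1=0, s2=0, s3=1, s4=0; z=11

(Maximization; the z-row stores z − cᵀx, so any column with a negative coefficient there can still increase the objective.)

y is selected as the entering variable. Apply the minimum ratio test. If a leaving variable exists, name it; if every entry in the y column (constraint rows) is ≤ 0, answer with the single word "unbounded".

y-column entries: row 1: -2/3, row 2: -13/3, row 3: -2/3, row 4: -1/3. All ≤ 0, so y can increase without bound; the LP is unbounded in this direction.

unbounded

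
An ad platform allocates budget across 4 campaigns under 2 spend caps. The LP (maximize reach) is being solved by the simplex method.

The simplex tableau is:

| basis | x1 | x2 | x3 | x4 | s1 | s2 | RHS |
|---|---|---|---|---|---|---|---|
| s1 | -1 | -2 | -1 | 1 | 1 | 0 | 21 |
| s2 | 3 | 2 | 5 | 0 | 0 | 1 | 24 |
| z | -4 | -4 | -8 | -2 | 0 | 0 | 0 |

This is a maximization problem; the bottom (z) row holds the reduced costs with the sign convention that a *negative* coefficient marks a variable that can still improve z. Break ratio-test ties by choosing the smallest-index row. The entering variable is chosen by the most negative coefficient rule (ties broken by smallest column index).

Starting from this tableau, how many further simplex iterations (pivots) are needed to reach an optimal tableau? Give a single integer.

3

pivot: x3 in, s2 out → z = 192/5
pivot: x4 in, s1 out → z = 90
pivot: x2 in, x3 out → z = 138
No improving column remains; optimal.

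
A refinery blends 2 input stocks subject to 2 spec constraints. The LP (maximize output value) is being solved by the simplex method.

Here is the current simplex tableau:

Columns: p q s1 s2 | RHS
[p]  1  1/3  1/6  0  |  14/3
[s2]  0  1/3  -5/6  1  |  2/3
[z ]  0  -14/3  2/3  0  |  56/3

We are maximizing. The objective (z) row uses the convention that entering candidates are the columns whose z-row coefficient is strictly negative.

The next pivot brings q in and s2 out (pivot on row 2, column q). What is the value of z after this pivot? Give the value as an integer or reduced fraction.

Minimum ratio for q: (2/3)/(1/3) = 2.
z changes by −(z-row coeff of q)·ratio = −(-14/3)·2 = 28/3.
New z = 56/3 + (28/3) = 28.

28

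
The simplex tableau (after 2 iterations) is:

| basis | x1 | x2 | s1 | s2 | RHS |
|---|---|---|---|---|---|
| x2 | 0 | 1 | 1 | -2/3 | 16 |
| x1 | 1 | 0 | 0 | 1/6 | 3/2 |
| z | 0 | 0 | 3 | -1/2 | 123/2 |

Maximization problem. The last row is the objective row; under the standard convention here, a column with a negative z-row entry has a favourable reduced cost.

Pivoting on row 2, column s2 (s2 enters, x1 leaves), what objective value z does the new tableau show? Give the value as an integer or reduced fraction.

Minimum ratio for s2: (3/2)/(1/6) = 9.
z changes by −(z-row coeff of s2)·ratio = −(-1/2)·9 = 9/2.
New z = 123/2 + (9/2) = 66.

66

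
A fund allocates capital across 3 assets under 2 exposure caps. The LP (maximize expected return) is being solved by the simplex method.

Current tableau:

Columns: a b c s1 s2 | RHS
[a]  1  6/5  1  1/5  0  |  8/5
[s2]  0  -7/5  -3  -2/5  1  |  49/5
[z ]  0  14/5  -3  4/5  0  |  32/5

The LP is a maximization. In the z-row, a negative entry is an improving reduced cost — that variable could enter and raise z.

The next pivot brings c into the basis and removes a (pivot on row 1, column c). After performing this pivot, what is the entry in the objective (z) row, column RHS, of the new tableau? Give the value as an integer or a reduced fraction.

56/5

Pivot element is row 1, column c: 1.
Normalize row 1: new (row 1, RHS) = (8/5)/1 = 8/5.
z-row ← z-row − (-3)·(new row 1): 32/5 − (-3)·(8/5) = 56/5.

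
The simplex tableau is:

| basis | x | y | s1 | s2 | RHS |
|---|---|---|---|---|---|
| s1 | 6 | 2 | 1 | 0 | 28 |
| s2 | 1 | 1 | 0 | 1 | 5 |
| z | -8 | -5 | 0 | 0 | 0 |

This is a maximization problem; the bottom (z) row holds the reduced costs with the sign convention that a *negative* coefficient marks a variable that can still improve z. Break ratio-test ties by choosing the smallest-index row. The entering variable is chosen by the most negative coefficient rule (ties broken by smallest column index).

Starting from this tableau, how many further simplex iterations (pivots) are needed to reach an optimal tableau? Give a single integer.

2

pivot: x in, s1 out → z = 112/3
pivot: y in, s2 out → z = 77/2
No improving column remains; optimal.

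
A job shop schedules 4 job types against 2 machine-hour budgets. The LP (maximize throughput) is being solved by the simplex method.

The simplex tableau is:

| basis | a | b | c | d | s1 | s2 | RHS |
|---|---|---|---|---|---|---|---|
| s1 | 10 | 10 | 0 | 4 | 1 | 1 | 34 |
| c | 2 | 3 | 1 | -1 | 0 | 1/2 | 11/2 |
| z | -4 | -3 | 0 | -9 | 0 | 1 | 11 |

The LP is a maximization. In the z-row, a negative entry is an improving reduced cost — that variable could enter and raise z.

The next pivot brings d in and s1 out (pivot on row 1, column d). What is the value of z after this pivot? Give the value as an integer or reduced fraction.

175/2

Minimum ratio for d: 34/4 = 17/2.
z changes by −(z-row coeff of d)·ratio = −(-9)·(17/2) = 153/2.
New z = 11 + (153/2) = 175/2.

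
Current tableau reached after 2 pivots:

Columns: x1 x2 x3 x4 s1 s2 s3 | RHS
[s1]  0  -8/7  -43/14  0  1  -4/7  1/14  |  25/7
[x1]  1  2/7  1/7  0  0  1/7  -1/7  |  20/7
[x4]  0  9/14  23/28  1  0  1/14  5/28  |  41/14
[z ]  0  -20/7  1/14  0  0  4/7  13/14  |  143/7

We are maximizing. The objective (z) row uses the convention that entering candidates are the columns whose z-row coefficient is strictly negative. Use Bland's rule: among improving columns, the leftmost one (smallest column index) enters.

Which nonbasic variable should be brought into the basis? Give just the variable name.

x2

Objective-row coefficients: x1: 0, x2: -20/7, x3: 1/14, x4: 0, s1: 0, s2: 4/7, s3: 13/14.
Improving columns: x2. Bland's rule picks the smallest column index → x2.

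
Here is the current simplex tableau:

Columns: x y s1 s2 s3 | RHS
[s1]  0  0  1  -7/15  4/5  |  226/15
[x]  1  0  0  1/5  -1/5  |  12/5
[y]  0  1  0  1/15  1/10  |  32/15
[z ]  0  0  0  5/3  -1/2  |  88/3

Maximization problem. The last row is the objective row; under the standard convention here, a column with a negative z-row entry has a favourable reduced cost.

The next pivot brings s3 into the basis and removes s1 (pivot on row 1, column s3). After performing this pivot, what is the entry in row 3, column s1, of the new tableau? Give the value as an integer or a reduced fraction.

Pivot element is row 1, column s3: 4/5.
Normalize row 1: new (row 1, s1) = 1/(4/5) = 5/4.
row 3 ← row 3 − (1/10)·(new row 1): 0 − (1/10)·(5/4) = -1/8.

-1/8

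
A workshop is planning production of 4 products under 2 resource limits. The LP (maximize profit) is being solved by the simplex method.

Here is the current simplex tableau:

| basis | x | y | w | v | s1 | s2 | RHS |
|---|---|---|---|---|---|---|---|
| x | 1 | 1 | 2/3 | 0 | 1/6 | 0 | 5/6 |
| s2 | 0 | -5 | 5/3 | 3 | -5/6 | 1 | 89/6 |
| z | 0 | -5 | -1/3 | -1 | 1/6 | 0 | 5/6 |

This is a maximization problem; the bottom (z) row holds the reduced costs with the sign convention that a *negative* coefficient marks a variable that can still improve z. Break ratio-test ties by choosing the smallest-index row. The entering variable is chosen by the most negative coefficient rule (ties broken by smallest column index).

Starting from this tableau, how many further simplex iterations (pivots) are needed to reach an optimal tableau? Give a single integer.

pivot: y in, x out → z = 5
pivot: v in, s2 out → z = 34/3
No improving column remains; optimal.

2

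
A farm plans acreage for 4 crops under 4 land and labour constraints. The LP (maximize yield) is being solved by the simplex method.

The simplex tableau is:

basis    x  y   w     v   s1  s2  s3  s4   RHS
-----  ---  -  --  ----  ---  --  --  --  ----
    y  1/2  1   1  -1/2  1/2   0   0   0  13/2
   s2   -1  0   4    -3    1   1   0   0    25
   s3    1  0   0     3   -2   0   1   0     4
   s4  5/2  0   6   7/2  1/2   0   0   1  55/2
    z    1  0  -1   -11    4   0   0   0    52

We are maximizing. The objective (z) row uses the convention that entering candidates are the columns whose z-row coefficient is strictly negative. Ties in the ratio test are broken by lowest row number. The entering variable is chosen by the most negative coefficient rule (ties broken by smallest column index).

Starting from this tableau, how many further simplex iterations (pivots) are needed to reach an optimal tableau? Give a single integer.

pivot: v in, s3 out → z = 200/3
pivot: s1 in, s4 out → z = 1590/17
No improving column remains; optimal.

2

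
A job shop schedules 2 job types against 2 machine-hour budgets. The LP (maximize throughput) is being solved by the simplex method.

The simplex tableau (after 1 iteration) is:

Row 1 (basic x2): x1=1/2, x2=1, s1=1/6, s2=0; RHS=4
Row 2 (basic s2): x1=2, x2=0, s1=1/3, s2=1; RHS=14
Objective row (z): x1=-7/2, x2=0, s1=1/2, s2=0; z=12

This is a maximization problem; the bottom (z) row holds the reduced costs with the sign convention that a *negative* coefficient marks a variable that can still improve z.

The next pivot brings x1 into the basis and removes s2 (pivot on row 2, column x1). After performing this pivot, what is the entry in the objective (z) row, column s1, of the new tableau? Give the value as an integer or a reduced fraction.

13/12

Pivot element is row 2, column x1: 2.
Normalize row 2: new (row 2, s1) = (1/3)/2 = 1/6.
z-row ← z-row − (-7/2)·(new row 2): 1/2 − (-7/2)·(1/6) = 13/12.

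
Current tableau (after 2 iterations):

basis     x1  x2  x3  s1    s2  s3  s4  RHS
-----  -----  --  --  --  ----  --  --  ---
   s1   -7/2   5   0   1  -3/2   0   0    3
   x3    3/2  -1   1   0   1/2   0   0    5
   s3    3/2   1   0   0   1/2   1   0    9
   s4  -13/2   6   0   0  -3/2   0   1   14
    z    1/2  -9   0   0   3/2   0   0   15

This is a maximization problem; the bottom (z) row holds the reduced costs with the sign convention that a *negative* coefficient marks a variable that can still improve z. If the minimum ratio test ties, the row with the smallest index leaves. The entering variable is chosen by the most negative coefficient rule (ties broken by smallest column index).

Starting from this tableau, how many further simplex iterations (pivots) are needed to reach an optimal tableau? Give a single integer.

2

pivot: x2 in, s1 out → z = 102/5
pivot: x1 in, s3 out → z = 468/11
No improving column remains; optimal.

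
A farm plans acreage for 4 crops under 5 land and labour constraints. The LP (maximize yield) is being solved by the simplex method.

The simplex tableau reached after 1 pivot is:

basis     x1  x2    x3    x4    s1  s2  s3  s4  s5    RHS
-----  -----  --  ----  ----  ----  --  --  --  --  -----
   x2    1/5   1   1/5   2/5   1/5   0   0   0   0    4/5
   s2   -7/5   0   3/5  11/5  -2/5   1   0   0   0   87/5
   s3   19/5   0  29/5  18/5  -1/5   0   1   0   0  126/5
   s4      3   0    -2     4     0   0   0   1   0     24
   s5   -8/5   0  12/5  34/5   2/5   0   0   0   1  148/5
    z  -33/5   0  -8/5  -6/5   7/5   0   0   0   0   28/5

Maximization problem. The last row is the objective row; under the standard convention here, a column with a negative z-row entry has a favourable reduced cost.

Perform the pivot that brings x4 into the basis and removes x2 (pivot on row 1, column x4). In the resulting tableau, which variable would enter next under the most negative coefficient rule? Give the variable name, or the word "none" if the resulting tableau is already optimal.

Pivot element 2/5. New z-row = old z-row − (-6/5)·(row 1/(2/5)).
Updated z-row coefficients: x1: -6, x2: 3, x3: -1, x4: 0, s1: 2, s2: 0, s3: 0, s4: 0, s5: 0.
The most negative is -6 in column x1, so x1 would enter next.

x1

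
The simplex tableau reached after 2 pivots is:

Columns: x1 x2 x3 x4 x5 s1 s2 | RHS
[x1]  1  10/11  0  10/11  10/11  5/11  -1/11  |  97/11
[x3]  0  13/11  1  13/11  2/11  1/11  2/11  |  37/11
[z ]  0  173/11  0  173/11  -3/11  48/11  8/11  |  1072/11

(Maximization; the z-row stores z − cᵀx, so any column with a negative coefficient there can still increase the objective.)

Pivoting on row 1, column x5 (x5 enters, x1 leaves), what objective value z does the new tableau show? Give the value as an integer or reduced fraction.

Minimum ratio for x5: (97/11)/(10/11) = 97/10.
z changes by −(z-row coeff of x5)·ratio = −(-3/11)·(97/10) = 291/110.
New z = 1072/11 + (291/110) = 1001/10.

1001/10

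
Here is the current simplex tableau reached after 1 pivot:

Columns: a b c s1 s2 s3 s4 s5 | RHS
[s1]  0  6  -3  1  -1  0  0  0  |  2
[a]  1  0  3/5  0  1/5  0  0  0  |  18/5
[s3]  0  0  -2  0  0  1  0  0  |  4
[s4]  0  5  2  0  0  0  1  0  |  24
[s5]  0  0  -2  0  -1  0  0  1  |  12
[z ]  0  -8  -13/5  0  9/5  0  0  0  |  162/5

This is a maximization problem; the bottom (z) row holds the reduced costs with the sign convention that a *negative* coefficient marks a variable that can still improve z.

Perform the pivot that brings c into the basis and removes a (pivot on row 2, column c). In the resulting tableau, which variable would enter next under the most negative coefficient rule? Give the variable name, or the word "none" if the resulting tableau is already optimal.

b

Pivot element 3/5. New z-row = old z-row − (-13/5)·(row 2/(3/5)).
Updated z-row coefficients: a: 13/3, b: -8, c: 0, s1: 0, s2: 8/3, s3: 0, s4: 0, s5: 0.
The most negative is -8 in column b, so b would enter next.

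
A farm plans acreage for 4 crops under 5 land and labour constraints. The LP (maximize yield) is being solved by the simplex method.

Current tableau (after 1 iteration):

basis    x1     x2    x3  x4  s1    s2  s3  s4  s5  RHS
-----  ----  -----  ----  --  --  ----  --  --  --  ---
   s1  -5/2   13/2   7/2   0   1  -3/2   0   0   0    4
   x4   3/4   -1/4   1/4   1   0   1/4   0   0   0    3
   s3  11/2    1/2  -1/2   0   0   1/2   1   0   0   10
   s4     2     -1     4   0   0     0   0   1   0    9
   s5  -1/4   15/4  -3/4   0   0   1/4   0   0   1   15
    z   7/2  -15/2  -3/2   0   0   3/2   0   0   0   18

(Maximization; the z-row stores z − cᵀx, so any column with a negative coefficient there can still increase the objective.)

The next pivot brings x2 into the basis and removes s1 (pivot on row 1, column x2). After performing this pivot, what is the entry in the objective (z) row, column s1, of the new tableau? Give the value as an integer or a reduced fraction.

15/13

Pivot element is row 1, column x2: 13/2.
Normalize row 1: new (row 1, s1) = 1/(13/2) = 2/13.
z-row ← z-row − (-15/2)·(new row 1): 0 − (-15/2)·(2/13) = 15/13.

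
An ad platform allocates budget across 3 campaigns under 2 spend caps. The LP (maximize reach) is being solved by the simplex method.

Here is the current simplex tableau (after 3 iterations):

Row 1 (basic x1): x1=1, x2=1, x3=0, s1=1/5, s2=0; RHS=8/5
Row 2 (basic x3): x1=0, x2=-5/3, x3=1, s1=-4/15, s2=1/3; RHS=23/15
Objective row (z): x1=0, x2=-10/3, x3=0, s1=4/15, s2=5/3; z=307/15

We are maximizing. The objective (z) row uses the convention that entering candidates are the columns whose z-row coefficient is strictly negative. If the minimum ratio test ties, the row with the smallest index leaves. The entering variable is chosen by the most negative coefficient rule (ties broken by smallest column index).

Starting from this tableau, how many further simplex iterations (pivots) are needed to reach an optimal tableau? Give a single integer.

pivot: x2 in, x1 out → z = 129/5
No improving column remains; optimal.

1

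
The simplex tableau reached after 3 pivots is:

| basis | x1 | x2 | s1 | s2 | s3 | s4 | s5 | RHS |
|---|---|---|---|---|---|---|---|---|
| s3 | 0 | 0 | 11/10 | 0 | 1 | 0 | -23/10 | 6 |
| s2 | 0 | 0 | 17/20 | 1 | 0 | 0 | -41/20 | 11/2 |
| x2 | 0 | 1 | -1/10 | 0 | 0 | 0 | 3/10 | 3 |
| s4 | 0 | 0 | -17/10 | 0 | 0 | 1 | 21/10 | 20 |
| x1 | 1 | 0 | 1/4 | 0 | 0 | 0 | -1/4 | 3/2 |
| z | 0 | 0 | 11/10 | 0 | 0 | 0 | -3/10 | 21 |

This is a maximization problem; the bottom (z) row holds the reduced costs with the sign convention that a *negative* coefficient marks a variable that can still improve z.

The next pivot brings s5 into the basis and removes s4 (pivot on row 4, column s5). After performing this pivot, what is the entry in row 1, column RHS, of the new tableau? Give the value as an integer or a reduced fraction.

586/21

Pivot element is row 4, column s5: 21/10.
Normalize row 4: new (row 4, RHS) = 20/(21/10) = 200/21.
row 1 ← row 1 − (-23/10)·(new row 4): 6 − (-23/10)·(200/21) = 586/21.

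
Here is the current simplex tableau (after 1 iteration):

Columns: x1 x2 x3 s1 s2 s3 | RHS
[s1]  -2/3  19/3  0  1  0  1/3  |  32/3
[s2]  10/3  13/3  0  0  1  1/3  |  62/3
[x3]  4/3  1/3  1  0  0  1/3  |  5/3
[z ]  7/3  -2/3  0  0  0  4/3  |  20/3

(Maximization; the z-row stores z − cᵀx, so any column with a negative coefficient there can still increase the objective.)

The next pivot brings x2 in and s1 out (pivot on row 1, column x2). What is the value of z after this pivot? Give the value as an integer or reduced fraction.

148/19

Minimum ratio for x2: (32/3)/(19/3) = 32/19.
z changes by −(z-row coeff of x2)·ratio = −(-2/3)·(32/19) = 64/57.
New z = 20/3 + (64/57) = 148/19.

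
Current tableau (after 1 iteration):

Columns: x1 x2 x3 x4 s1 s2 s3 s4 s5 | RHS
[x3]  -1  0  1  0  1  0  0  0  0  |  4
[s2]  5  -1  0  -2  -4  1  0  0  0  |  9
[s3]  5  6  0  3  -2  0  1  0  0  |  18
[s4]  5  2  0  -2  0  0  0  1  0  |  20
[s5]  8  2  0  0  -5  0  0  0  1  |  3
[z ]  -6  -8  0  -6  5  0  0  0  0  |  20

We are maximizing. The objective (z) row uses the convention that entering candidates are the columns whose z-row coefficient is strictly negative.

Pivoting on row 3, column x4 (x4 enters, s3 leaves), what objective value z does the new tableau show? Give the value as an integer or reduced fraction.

Minimum ratio for x4: 18/3 = 6.
z changes by −(z-row coeff of x4)·ratio = −(-6)·6 = 36.
New z = 20 + 36 = 56.

56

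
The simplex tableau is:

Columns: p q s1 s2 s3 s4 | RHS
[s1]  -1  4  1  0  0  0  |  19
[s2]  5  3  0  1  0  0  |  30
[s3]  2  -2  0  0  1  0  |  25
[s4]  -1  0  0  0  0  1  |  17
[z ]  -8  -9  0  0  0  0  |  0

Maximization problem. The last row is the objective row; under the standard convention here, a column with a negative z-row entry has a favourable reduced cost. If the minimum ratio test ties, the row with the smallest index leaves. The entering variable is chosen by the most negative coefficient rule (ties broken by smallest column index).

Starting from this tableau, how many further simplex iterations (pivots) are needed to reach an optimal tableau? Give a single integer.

pivot: q in, s1 out → z = 171/4
pivot: p in, s2 out → z = 1629/23
No improving column remains; optimal.

2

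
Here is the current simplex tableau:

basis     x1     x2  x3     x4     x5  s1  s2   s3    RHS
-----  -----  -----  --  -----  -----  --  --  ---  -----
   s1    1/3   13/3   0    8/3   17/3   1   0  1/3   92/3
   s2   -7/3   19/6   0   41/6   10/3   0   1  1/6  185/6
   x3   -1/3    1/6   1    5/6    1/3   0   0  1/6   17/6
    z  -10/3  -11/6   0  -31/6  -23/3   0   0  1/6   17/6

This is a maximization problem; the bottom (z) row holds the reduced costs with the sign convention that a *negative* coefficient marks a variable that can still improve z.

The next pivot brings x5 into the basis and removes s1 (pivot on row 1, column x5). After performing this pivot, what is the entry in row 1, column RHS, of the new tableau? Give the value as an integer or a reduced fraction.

Pivot element is row 1, column x5: 17/3.
Normalize row 1: new (row 1, RHS) = (92/3)/(17/3) = 92/17.
Row 1 is the pivot row, so the entry is 92/17.

92/17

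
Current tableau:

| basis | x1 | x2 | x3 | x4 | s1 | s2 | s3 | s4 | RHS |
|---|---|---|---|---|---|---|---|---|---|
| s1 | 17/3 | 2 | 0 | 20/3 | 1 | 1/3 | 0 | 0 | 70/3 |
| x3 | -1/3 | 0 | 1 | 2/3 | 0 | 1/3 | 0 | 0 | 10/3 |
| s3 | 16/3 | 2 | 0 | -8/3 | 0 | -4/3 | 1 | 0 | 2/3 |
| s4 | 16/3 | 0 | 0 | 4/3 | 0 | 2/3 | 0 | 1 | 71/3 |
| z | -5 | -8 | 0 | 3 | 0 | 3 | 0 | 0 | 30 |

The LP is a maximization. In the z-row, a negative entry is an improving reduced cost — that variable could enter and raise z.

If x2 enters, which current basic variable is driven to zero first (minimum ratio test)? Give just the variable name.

s3

Ratios: row 1 (s1): (70/3)/2 = 35/3; row 2 (x3): entry 0 ≤ 0, skip; row 3 (s3): (2/3)/2 = 1/3; row 4 (s4): entry 0 ≤ 0, skip.
Minimum ratio 1/3 is in the s3 row, so s3 leaves.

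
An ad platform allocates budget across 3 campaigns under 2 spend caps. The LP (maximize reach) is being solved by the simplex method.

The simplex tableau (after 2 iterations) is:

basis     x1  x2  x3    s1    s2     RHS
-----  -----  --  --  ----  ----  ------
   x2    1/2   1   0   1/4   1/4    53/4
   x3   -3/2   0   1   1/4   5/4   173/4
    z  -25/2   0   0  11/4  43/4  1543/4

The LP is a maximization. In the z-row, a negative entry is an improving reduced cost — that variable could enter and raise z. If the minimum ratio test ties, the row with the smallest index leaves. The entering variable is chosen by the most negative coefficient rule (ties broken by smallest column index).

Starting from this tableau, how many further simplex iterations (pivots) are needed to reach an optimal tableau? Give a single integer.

1

pivot: x1 in, x2 out → z = 717
No improving column remains; optimal.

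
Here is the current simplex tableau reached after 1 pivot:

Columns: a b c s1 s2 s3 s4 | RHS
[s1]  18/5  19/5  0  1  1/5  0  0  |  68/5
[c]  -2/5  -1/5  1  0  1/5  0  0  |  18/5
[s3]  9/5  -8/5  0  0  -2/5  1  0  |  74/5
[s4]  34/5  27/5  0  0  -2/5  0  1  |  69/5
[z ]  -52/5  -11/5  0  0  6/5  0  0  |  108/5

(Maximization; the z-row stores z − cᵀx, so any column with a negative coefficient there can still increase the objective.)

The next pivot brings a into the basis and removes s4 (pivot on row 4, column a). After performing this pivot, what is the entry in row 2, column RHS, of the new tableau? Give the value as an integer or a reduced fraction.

75/17

Pivot element is row 4, column a: 34/5.
Normalize row 4: new (row 4, RHS) = (69/5)/(34/5) = 69/34.
row 2 ← row 2 − (-2/5)·(new row 4): 18/5 − (-2/5)·(69/34) = 75/17.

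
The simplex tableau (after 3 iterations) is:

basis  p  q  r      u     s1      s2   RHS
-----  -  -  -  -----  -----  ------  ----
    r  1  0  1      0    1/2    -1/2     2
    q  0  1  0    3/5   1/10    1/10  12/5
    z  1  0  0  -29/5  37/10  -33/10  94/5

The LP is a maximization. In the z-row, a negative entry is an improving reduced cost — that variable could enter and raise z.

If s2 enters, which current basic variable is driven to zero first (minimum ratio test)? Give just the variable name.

q

Ratios: row 1 (r): entry -1/2 ≤ 0, skip; row 2 (q): (12/5)/(1/10) = 24.
Minimum ratio 24 is in the q row, so q leaves.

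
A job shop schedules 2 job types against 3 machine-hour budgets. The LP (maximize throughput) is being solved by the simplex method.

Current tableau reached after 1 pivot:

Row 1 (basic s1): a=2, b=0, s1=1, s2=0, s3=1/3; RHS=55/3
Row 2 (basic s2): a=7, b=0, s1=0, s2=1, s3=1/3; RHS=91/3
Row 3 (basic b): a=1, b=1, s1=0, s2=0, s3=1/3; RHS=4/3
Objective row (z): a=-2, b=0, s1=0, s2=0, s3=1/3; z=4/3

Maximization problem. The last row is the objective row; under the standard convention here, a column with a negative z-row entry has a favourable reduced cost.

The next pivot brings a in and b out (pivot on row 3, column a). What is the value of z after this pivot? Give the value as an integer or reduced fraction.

Minimum ratio for a: (4/3)/1 = 4/3.
z changes by −(z-row coeff of a)·ratio = −(-2)·(4/3) = 8/3.
New z = 4/3 + (8/3) = 4.

4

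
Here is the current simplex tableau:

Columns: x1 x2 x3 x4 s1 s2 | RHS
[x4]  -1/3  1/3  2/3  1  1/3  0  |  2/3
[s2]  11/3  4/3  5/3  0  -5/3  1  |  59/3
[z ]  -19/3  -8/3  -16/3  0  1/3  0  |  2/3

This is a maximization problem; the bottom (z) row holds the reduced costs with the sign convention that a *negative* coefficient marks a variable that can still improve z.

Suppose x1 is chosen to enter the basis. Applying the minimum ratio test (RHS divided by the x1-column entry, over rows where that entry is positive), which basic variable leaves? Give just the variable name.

Ratios: row 1 (x4): entry -1/3 ≤ 0, skip; row 2 (s2): (59/3)/(11/3) = 59/11.
Minimum ratio 59/11 is in the s2 row, so s2 leaves.

s2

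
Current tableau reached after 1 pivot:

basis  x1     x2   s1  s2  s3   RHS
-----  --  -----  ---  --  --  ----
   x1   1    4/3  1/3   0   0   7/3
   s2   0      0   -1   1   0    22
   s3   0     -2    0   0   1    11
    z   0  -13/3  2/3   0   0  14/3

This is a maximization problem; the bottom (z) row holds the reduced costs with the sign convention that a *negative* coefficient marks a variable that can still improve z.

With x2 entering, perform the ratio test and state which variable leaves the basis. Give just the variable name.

x1

Ratios: row 1 (x1): (7/3)/(4/3) = 7/4; row 2 (s2): entry 0 ≤ 0, skip; row 3 (s3): entry -2 ≤ 0, skip.
Minimum ratio 7/4 is in the x1 row, so x1 leaves.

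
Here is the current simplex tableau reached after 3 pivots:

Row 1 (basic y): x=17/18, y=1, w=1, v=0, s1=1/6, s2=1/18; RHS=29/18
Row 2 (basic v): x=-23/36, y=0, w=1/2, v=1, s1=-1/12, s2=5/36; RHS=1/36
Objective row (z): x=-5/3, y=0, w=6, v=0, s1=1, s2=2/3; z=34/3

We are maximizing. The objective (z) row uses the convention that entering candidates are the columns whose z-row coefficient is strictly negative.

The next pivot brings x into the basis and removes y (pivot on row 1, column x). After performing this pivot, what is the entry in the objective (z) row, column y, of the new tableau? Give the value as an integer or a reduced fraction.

30/17

Pivot element is row 1, column x: 17/18.
Normalize row 1: new (row 1, y) = 1/(17/18) = 18/17.
z-row ← z-row − (-5/3)·(new row 1): 0 − (-5/3)·(18/17) = 30/17.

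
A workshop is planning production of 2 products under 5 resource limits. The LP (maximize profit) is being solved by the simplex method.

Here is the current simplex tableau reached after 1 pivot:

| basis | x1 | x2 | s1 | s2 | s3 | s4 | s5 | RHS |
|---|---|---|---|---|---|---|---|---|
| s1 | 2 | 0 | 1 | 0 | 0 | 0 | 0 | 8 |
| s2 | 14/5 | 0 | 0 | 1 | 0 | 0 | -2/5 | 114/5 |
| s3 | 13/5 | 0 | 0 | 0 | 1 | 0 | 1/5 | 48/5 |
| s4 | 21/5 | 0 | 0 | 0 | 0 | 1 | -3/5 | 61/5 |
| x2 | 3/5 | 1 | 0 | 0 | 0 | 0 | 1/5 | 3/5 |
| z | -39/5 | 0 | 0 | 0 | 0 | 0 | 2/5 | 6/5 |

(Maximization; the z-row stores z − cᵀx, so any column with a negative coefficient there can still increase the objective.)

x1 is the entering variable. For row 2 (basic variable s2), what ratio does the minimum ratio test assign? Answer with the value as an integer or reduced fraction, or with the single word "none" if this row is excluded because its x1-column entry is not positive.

57/7

Ratio = RHS / (x1 entry) = (114/5) / (14/5) = 57/7.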